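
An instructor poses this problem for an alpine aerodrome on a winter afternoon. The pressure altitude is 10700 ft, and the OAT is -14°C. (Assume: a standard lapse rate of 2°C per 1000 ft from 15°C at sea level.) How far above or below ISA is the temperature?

ISA-7.6°C

ISA temperature at 10700 ft = 15 − 2 × (10700/1000) = -6.4°C.
Deviation = OAT − ISA = -14 − (-6.4) = -7.6°C.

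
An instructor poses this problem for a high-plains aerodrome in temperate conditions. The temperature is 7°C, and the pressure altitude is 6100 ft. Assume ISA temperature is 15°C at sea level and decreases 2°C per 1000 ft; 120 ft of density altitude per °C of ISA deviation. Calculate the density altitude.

6604 ft

ISA temperature at 6100 ft = 15 − 2 × (6100/1000) = 2.8°C.
ISA deviation = 7 − 2.8 = +4.2°C.
Density altitude = 6100 + 120 × (4.2) = 6100 + (+504) = 6604 ft.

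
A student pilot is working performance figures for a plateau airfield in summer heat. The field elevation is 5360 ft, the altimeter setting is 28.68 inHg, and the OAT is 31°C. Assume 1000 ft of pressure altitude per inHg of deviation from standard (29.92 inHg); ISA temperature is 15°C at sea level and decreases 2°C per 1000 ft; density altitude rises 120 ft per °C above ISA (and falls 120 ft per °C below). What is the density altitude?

10104 ft

Pressure altitude = 5360 + (29.92 − 28.68) × 1000 = 5360 + (+1240) = 6600 ft.
ISA temperature at 6600 ft = 15 − 2 × (6600/1000) = 1.8°C.
ISA deviation = 31 − 1.8 = +29.2°C.
Density altitude = 6600 + 120 × (29.2) = 10104 ft.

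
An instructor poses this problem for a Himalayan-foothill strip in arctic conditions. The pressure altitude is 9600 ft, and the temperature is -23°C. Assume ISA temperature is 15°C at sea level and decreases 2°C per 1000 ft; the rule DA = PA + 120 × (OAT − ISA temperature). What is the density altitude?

7344 ft

ISA temperature at 9600 ft = 15 − 2 × (9600/1000) = -4.2°C.
ISA deviation = -23 − (-4.2) = -18.8°C.
Density altitude = 9600 + 120 × (-18.8) = 9600 + (-2256) = 7344 ft.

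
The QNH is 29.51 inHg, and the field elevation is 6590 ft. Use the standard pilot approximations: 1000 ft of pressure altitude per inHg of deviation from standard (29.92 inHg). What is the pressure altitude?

7000 ft

Pressure correction = (29.92 − 29.51) × 1000 = +410 ft.
Pressure altitude = 6590 + (+410) = 7000 ft.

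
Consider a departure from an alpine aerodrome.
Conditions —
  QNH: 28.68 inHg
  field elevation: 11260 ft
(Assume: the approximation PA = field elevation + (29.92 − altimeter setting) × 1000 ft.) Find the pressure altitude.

12500 ft

Pressure correction = (29.92 − 28.68) × 1000 = +1240 ft.
Pressure altitude = 11260 + (+1240) = 12500 ft.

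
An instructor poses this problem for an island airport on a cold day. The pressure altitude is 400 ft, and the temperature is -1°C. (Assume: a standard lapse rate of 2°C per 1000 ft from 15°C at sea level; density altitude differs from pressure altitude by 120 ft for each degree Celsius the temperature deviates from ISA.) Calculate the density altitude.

-1424 ft

ISA temperature at 400 ft = 15 − 2 × (400/1000) = 14.2°C.
ISA deviation = -1 − 14.2 = -15.2°C.
Density altitude = 400 + 120 × (-15.2) = 400 + (-1824) = -1424 ft.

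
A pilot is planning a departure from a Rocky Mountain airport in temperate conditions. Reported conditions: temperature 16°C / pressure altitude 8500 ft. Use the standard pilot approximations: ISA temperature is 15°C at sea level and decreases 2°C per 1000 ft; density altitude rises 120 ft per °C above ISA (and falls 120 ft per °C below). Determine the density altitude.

ISA temperature at 8500 ft = 15 − 2 × (8500/1000) = -2°C.
ISA deviation = 16 − (-2) = +18°C.
Density altitude = 8500 + 120 × (18) = 8500 + (+2160) = 10660 ft.

10660 ft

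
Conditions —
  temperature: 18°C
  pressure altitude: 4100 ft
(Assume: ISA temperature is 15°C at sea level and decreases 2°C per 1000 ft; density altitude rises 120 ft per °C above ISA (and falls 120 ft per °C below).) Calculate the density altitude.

ISA temperature at 4100 ft = 15 − 2 × (4100/1000) = 6.8°C.
ISA deviation = 18 − 6.8 = +11.2°C.
Density altitude = 4100 + 120 × (11.2) = 4100 + (+1344) = 5444 ft.

5444 ft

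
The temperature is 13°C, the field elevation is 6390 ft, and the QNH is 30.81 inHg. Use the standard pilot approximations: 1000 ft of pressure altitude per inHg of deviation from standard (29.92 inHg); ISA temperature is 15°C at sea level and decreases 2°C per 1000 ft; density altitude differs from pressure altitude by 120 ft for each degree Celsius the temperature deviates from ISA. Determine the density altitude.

6580 ft

Pressure altitude = 6390 + (29.92 − 30.81) × 1000 = 6390 + (-890) = 5500 ft.
ISA temperature at 5500 ft = 15 − 2 × (5500/1000) = 4°C.
ISA deviation = 13 − 4 = +9°C.
Density altitude = 5500 + 120 × (9) = 6580 ft.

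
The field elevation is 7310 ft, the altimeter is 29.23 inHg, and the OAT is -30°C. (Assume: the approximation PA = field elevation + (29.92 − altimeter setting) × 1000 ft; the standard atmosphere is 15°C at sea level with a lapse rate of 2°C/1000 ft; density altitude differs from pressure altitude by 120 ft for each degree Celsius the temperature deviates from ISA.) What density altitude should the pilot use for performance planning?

4520 ft

Pressure altitude = 7310 + (29.92 − 29.23) × 1000 = 7310 + (+690) = 8000 ft.
ISA temperature at 8000 ft = 15 − 2 × (8000/1000) = -1°C.
ISA deviation = -30 − (-1) = -29°C.
Density altitude = 8000 + 120 × (-29) = 4520 ft.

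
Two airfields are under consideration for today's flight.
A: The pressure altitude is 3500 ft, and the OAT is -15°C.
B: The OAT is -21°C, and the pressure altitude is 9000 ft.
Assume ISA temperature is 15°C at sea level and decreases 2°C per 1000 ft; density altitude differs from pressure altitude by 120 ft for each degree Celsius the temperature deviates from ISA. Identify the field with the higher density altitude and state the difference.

B by 6100 ft

A: ISA temp = 8°C, deviation -23°C, DA = 3500 + 120 × (-23) = 740 ft.
B: ISA temp = -3°C, deviation -18°C, DA = 9000 + 120 × (-18) = 6840 ft.
B is higher by 6840 − 740 = 6100 ft.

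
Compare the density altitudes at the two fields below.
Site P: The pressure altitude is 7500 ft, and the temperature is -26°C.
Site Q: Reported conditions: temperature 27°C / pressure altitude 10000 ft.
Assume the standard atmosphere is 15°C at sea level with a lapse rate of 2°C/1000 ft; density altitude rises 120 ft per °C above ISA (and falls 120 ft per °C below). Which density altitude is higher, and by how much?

Site Q by 9460 ft

Site P: ISA temp = 0°C, deviation -26°C, DA = 7500 + 120 × (-26) = 4380 ft.
Site Q: ISA temp = -5°C, deviation +32°C, DA = 10000 + 120 × 32 = 13840 ft.
Site Q is higher by 13840 − 4380 = 9460 ft.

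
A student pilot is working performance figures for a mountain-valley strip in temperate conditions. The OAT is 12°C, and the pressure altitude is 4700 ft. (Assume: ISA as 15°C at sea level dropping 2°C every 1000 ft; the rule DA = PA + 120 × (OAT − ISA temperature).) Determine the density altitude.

5468 ft

ISA temperature at 4700 ft = 15 − 2 × (4700/1000) = 5.6°C.
ISA deviation = 12 − 5.6 = +6.4°C.
Density altitude = 4700 + 120 × (6.4) = 4700 + (+768) = 5468 ft.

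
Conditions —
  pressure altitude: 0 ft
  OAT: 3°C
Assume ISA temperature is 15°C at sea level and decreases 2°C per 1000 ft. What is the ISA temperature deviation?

ISA temperature at 0 ft = 15 − 2 × (0/1000) = 15°C.
Deviation = OAT − ISA = 3 − 15 = -12°C.

ISA-12°C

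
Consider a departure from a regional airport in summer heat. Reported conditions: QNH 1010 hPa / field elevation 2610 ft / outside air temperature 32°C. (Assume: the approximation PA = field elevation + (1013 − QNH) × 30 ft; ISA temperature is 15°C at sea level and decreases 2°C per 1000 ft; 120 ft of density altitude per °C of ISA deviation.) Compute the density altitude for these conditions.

Pressure altitude = 2610 + (1013 − 1010) × 30 = 2610 + (+90) = 2700 ft.
ISA temperature at 2700 ft = 15 − 2 × (2700/1000) = 9.6°C.
ISA deviation = 32 − 9.6 = +22.4°C.
Density altitude = 2700 + 120 × (22.4) = 5388 ft.

5388 ft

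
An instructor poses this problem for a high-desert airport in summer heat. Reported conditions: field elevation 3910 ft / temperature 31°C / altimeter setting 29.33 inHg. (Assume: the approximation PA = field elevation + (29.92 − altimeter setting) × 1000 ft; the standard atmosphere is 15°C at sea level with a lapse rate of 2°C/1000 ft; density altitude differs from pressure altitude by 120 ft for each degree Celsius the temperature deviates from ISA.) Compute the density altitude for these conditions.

Pressure altitude = 3910 + (29.92 − 29.33) × 1000 = 3910 + (+590) = 4500 ft.
ISA temperature at 4500 ft = 15 − 2 × (4500/1000) = 6°C.
ISA deviation = 31 − 6 = +25°C.
Density altitude = 4500 + 120 × (25) = 7500 ft.

7500 ft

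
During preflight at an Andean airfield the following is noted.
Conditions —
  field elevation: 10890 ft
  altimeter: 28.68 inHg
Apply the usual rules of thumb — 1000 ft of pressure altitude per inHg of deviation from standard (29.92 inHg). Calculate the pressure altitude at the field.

12130 ft

Pressure correction = (29.92 − 28.68) × 1000 = +1240 ft.
Pressure altitude = 10890 + (+1240) = 12130 ft.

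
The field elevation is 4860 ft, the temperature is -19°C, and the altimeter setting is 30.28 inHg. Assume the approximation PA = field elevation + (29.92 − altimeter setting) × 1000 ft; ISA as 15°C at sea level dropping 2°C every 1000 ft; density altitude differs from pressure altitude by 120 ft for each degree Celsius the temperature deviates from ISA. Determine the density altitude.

Pressure altitude = 4860 + (29.92 − 30.28) × 1000 = 4860 + (-360) = 4500 ft.
ISA temperature at 4500 ft = 15 − 2 × (4500/1000) = 6°C.
ISA deviation = -19 − 6 = -25°C.
Density altitude = 4500 + 120 × (-25) = 1500 ft.

1500 ft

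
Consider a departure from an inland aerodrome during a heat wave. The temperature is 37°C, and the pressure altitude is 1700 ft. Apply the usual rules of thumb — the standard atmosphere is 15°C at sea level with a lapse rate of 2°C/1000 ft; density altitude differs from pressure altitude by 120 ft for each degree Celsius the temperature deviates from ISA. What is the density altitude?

ISA temperature at 1700 ft = 15 − 2 × (1700/1000) = 11.6°C.
ISA deviation = 37 − 11.6 = +25.4°C.
Density altitude = 1700 + 120 × (25.4) = 1700 + (+3048) = 4748 ft.

4748 ft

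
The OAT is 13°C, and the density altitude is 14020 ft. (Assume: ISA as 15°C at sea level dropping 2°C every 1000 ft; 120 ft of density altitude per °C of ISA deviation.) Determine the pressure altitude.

11500 ft

DA = PA + 120 × (OAT − (15 − 2·PA/1000)) = PA + 120·OAT − 1800 + 0.24·PA = 1.24·PA + 120·OAT − 1800.
So 1.24·PA = 14020 − 120 × 13 + 1800 = 14260.
PA = 14260 / 1.24 = 11500 ft.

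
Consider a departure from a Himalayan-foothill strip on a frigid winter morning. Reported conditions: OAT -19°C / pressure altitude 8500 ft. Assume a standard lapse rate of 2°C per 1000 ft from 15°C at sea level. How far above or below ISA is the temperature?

ISA temperature at 8500 ft = 15 − 2 × (8500/1000) = -2°C.
Deviation = OAT − ISA = -19 − (-2) = -17°C.

ISA-17°C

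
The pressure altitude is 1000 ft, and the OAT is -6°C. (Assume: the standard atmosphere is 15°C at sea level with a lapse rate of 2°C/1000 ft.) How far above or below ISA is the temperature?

ISA temperature at 1000 ft = 15 − 2 × (1000/1000) = 13°C.
Deviation = OAT − ISA = -6 − 13 = -19°C.

ISA-19°C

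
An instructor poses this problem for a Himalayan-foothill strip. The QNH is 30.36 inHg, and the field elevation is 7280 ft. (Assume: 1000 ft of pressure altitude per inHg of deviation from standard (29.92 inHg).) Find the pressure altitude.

Pressure correction = (29.92 − 30.36) × 1000 = -440 ft.
Pressure altitude = 7280 + (-440) = 6840 ft.

6840 ft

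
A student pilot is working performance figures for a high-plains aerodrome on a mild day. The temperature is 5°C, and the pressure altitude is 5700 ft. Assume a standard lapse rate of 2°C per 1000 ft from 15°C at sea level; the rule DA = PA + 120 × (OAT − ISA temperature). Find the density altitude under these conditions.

ISA temperature at 5700 ft = 15 − 2 × (5700/1000) = 3.6°C.
ISA deviation = 5 − 3.6 = +1.4°C.
Density altitude = 5700 + 120 × (1.4) = 5700 + (+168) = 5868 ft.

5868 ft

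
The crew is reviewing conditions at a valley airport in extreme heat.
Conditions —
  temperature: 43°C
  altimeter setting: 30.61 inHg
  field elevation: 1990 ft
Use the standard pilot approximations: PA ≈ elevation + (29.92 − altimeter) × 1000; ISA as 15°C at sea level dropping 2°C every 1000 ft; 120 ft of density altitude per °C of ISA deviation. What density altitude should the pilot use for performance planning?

4972 ft

Pressure altitude = 1990 + (29.92 − 30.61) × 1000 = 1990 + (-690) = 1300 ft.
ISA temperature at 1300 ft = 15 − 2 × (1300/1000) = 12.4°C.
ISA deviation = 43 − 12.4 = +30.6°C.
Density altitude = 1300 + 120 × (30.6) = 4972 ft.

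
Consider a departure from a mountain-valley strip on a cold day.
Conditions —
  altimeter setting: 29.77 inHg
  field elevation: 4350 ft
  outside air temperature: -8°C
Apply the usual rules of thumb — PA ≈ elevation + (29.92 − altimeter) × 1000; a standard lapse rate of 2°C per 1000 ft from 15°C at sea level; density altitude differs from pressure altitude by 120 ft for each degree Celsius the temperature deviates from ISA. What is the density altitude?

Pressure altitude = 4350 + (29.92 − 29.77) × 1000 = 4350 + (+150) = 4500 ft.
ISA temperature at 4500 ft = 15 − 2 × (4500/1000) = 6°C.
ISA deviation = -8 − 6 = -14°C.
Density altitude = 4500 + 120 × (-14) = 2820 ft.

2820 ft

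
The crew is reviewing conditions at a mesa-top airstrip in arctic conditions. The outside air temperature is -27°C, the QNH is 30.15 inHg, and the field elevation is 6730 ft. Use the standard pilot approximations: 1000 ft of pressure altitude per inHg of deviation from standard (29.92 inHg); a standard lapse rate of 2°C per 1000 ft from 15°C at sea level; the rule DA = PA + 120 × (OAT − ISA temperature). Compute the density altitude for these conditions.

Pressure altitude = 6730 + (29.92 − 30.15) × 1000 = 6730 + (-230) = 6500 ft.
ISA temperature at 6500 ft = 15 − 2 × (6500/1000) = 2°C.
ISA deviation = -27 − 2 = -29°C.
Density altitude = 6500 + 120 × (-29) = 3020 ft.

3020 ft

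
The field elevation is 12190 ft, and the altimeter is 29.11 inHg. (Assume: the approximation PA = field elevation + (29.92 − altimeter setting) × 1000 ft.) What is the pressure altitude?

13000 ft

Pressure correction = (29.92 − 29.11) × 1000 = +810 ft.
Pressure altitude = 12190 + (+810) = 13000 ft.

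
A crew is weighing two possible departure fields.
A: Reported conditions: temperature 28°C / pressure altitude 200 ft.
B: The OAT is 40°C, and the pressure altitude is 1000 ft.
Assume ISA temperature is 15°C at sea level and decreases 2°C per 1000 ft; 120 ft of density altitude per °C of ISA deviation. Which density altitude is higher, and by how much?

A: ISA temp = 14.6°C, deviation +13.4°C, DA = 200 + 120 × 13.4 = 1808 ft.
B: ISA temp = 13°C, deviation +27°C, DA = 1000 + 120 × 27 = 4240 ft.
B is higher by 4240 − 1808 = 2432 ft.

B by 2432 ft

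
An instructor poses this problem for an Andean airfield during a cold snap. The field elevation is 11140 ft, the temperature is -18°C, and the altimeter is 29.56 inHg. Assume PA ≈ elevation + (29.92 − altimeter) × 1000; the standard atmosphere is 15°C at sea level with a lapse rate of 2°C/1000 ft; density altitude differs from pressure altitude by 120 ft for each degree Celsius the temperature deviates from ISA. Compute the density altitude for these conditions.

Pressure altitude = 11140 + (29.92 − 29.56) × 1000 = 11140 + (+360) = 11500 ft.
ISA temperature at 11500 ft = 15 − 2 × (11500/1000) = -8°C.
ISA deviation = -18 − (-8) = -10°C.
Density altitude = 11500 + 120 × (-10) = 10300 ft.

10300 ft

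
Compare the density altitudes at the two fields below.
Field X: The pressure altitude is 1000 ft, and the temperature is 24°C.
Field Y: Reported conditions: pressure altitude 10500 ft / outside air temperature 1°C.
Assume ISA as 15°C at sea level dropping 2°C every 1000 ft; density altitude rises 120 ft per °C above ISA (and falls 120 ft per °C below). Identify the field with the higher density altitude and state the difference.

Field Y by 9020 ft

Field X: ISA temp = 13°C, deviation +11°C, DA = 1000 + 120 × 11 = 2320 ft.
Field Y: ISA temp = -6°C, deviation +7°C, DA = 10500 + 120 × 7 = 11340 ft.
Field Y is higher by 11340 − 2320 = 9020 ft.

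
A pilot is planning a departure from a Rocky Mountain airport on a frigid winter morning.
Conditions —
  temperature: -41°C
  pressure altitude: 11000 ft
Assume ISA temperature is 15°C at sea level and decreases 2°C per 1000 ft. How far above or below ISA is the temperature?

ISA temperature at 11000 ft = 15 − 2 × (11000/1000) = -7°C.
Deviation = OAT − ISA = -41 − (-7) = -34°C.

ISA-34°C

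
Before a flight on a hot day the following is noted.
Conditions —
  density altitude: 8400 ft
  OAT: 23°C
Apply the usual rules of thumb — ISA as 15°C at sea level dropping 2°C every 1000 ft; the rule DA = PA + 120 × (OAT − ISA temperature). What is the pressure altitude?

DA = PA + 120 × (OAT − (15 − 2·PA/1000)) = PA + 120·OAT − 1800 + 0.24·PA = 1.24·PA + 120·OAT − 1800.
So 1.24·PA = 8400 − 120 × 23 + 1800 = 7440.
PA = 7440 / 1.24 = 6000 ft.

6000 ft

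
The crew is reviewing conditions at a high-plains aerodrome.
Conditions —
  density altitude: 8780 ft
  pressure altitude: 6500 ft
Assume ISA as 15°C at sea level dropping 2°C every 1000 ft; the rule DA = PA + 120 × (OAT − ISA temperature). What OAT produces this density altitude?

Density altitude − pressure altitude = 8780 − 6500 = +2280 ft.
At 120 ft/°C that is an ISA deviation of 2280/120 = +19°C.
ISA temperature at 6500 ft = 15 − 2 × (6500/1000) = 2°C.
OAT = ISA + deviation = 2 + (+19) = 21°C.

21°C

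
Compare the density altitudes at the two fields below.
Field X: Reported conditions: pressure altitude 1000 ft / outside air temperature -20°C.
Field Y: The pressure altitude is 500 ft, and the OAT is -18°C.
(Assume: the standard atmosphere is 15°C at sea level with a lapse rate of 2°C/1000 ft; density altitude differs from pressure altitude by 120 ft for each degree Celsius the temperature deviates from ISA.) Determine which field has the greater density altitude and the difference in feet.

Field X: ISA temp = 13°C, deviation -33°C, DA = 1000 + 120 × (-33) = -2960 ft.
Field Y: ISA temp = 14°C, deviation -32°C, DA = 500 + 120 × (-32) = -3340 ft.
Field X is higher by -2960 − (-3340) = 380 ft.

Field X by 380 ft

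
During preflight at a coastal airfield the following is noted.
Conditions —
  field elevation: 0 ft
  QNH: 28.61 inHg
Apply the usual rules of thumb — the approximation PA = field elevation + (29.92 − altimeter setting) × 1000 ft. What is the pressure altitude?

Pressure correction = (29.92 − 28.61) × 1000 = +1310 ft.
Pressure altitude = 0 + (+1310) = 1310 ft.

1310 ft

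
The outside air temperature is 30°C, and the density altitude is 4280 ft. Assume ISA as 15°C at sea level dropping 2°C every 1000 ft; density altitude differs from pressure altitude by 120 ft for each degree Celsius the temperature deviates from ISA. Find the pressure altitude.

2000 ft

DA = PA + 120 × (OAT − (15 − 2·PA/1000)) = PA + 120·OAT − 1800 + 0.24·PA = 1.24·PA + 120·OAT − 1800.
So 1.24·PA = 4280 − 120 × 30 + 1800 = 2480.
PA = 2480 / 1.24 = 2000 ft.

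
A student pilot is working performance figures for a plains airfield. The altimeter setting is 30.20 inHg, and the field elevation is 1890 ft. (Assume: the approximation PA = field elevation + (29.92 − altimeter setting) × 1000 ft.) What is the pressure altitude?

Pressure correction = (29.92 − 30.20) × 1000 = -280 ft.
Pressure altitude = 1890 + (-280) = 1610 ft.

1610 ft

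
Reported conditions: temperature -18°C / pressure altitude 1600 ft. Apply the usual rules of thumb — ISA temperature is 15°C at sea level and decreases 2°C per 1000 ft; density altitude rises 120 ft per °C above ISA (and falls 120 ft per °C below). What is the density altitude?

ISA temperature at 1600 ft = 15 − 2 × (1600/1000) = 11.8°C.
ISA deviation = -18 − 11.8 = -29.8°C.
Density altitude = 1600 + 120 × (-29.8) = 1600 + (-3576) = -1976 ft.

-1976 ft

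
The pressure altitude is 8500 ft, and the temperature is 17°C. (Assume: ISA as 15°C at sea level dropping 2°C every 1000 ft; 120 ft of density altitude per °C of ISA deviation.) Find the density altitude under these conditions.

10780 ft

ISA temperature at 8500 ft = 15 − 2 × (8500/1000) = -2°C.
ISA deviation = 17 − (-2) = +19°C.
Density altitude = 8500 + 120 × (19) = 8500 + (+2280) = 10780 ft.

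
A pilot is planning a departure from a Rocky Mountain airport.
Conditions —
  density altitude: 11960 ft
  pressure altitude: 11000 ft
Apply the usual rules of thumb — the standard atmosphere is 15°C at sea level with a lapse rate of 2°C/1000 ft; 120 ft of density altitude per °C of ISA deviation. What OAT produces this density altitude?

Density altitude − pressure altitude = 11960 − 11000 = +960 ft.
At 120 ft/°C that is an ISA deviation of 960/120 = +8°C.
ISA temperature at 11000 ft = 15 − 2 × (11000/1000) = -7°C.
OAT = ISA + deviation = -7 + (+8) = 1°C.

1°C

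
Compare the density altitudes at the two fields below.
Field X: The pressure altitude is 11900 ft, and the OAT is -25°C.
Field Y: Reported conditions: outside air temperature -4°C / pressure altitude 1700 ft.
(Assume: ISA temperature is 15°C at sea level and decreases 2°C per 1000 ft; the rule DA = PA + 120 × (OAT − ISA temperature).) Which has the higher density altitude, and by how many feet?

Field X: ISA temp = -8.8°C, deviation -16.2°C, DA = 11900 + 120 × (-16.2) = 9956 ft.
Field Y: ISA temp = 11.6°C, deviation -15.6°C, DA = 1700 + 120 × (-15.6) = -172 ft.
Field X is higher by 9956 − (-172) = 10128 ft.

Field X by 10128 ft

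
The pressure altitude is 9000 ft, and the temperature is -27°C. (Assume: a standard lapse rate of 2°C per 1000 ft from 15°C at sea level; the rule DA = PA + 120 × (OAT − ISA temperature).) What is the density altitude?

ISA temperature at 9000 ft = 15 − 2 × (9000/1000) = -3°C.
ISA deviation = -27 − (-3) = -24°C.
Density altitude = 9000 + 120 × (-24) = 9000 + (-2880) = 6120 ft.

6120 ft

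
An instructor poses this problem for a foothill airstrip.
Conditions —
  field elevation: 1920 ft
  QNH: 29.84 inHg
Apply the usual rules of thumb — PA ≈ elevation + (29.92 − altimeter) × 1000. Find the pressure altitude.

2000 ft

Pressure correction = (29.92 − 29.84) × 1000 = +80 ft.
Pressure altitude = 1920 + (+80) = 2000 ft.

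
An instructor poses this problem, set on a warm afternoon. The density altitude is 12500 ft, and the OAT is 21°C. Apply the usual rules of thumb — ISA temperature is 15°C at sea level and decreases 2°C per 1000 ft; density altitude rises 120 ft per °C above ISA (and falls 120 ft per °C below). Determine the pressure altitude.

DA = PA + 120 × (OAT − (15 − 2·PA/1000)) = PA + 120·OAT − 1800 + 0.24·PA = 1.24·PA + 120·OAT − 1800.
So 1.24·PA = 12500 − 120 × 21 + 1800 = 11780.
PA = 11780 / 1.24 = 9500 ft.

9500 ft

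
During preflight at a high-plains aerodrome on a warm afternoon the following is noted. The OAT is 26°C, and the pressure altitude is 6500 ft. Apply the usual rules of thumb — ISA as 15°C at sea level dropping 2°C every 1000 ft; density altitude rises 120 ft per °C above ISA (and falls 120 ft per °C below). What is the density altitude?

ISA temperature at 6500 ft = 15 − 2 × (6500/1000) = 2°C.
ISA deviation = 26 − 2 = +24°C.
Density altitude = 6500 + 120 × (24) = 6500 + (+2880) = 9380 ft.

9380 ft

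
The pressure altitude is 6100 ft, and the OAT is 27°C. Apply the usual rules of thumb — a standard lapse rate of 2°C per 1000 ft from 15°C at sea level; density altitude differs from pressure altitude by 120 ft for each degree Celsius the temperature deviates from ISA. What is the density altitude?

9004 ft

ISA temperature at 6100 ft = 15 − 2 × (6100/1000) = 2.8°C.
ISA deviation = 27 − 2.8 = +24.2°C.
Density altitude = 6100 + 120 × (24.2) = 6100 + (+2904) = 9004 ft.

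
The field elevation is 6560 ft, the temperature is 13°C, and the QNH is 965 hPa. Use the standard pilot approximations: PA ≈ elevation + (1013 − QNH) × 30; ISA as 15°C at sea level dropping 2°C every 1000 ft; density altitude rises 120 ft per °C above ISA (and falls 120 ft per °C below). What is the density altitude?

9680 ft

Pressure altitude = 6560 + (1013 − 965) × 30 = 6560 + (+1440) = 8000 ft.
ISA temperature at 8000 ft = 15 − 2 × (8000/1000) = -1°C.
ISA deviation = 13 − (-1) = +14°C.
Density altitude = 8000 + 120 × (14) = 9680 ft.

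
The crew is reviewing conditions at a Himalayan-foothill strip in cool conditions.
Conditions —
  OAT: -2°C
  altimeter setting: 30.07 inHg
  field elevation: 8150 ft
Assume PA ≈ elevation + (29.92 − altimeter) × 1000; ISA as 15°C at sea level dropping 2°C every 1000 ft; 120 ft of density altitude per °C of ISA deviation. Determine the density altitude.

Pressure altitude = 8150 + (29.92 − 30.07) × 1000 = 8150 + (-150) = 8000 ft.
ISA temperature at 8000 ft = 15 − 2 × (8000/1000) = -1°C.
ISA deviation = -2 − (-1) = -1°C.
Density altitude = 8000 + 120 × (-1) = 7880 ft.

7880 ft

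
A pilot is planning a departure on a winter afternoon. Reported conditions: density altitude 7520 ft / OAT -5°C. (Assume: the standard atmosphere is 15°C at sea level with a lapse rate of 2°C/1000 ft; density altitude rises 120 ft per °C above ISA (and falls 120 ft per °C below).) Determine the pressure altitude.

8000 ft

DA = PA + 120 × (OAT − (15 − 2·PA/1000)) = PA + 120·OAT − 1800 + 0.24·PA = 1.24·PA + 120·OAT − 1800.
So 1.24·PA = 7520 − 120 × (-5) + 1800 = 9920.
PA = 9920 / 1.24 = 8000 ft.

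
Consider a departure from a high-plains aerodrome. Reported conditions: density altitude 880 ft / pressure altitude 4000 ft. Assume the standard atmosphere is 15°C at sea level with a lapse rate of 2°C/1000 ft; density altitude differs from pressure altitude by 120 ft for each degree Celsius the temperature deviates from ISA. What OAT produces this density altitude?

Density altitude − pressure altitude = 880 − 4000 = -3120 ft.
At 120 ft/°C that is an ISA deviation of -3120/120 = -26°C.
ISA temperature at 4000 ft = 15 − 2 × (4000/1000) = 7°C.
OAT = ISA + deviation = 7 + (-26) = -19°C.

-19°C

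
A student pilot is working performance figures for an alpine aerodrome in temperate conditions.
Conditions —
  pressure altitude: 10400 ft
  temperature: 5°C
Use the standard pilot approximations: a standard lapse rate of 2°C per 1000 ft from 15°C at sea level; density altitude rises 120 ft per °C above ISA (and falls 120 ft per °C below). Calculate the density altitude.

ISA temperature at 10400 ft = 15 − 2 × (10400/1000) = -5.8°C.
ISA deviation = 5 − (-5.8) = +10.8°C.
Density altitude = 10400 + 120 × (10.8) = 10400 + (+1296) = 11696 ft.

11696 ft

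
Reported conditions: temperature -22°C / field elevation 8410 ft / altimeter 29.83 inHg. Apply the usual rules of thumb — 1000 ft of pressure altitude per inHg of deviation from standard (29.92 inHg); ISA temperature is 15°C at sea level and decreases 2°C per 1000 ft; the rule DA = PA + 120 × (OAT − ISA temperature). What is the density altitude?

6100 ft

Pressure altitude = 8410 + (29.92 − 29.83) × 1000 = 8410 + (+90) = 8500 ft.
ISA temperature at 8500 ft = 15 − 2 × (8500/1000) = -2°C.
ISA deviation = -22 − (-2) = -20°C.
Density altitude = 8500 + 120 × (-20) = 6100 ft.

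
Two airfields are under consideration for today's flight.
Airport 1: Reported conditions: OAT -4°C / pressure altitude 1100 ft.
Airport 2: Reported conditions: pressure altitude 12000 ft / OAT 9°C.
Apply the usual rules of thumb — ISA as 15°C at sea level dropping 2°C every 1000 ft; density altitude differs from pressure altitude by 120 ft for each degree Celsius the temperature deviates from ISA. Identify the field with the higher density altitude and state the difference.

Airport 2 by 15076 ft

Airport 1: ISA temp = 12.8°C, deviation -16.8°C, DA = 1100 + 120 × (-16.8) = -916 ft.
Airport 2: ISA temp = -9°C, deviation +18°C, DA = 12000 + 120 × 18 = 14160 ft.
Airport 2 is higher by 14160 − (-916) = 15076 ft.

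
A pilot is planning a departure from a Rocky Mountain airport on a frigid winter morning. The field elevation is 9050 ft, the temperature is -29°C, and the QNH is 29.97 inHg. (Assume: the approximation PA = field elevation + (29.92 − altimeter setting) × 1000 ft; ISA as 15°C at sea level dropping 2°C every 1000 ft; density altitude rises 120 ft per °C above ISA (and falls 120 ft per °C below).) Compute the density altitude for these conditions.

5880 ft

Pressure altitude = 9050 + (29.92 − 29.97) × 1000 = 9050 + (-50) = 9000 ft.
ISA temperature at 9000 ft = 15 − 2 × (9000/1000) = -3°C.
ISA deviation = -29 − (-3) = -26°C.
Density altitude = 9000 + 120 × (-26) = 5880 ft.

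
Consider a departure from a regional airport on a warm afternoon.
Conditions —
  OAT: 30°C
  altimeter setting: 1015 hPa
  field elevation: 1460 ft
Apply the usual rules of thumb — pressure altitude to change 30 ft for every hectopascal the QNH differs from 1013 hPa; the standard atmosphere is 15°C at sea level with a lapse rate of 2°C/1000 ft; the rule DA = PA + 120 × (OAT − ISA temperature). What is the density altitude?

3536 ft

Pressure altitude = 1460 + (1013 − 1015) × 30 = 1460 + (-60) = 1400 ft.
ISA temperature at 1400 ft = 15 − 2 × (1400/1000) = 12.2°C.
ISA deviation = 30 − 12.2 = +17.8°C.
Density altitude = 1400 + 120 × (17.8) = 3536 ft.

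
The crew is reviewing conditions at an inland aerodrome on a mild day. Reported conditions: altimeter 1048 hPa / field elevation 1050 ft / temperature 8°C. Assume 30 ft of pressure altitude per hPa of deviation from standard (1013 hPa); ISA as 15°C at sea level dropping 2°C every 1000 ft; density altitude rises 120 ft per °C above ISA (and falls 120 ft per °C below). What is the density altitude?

Pressure altitude = 1050 + (1013 − 1048) × 30 = 1050 + (-1050) = 0 ft.
ISA temperature at 0 ft = 15 − 2 × (0/1000) = 15°C.
ISA deviation = 8 − 15 = -7°C.
Density altitude = 0 + 120 × (-7) = -840 ft.

-840 ft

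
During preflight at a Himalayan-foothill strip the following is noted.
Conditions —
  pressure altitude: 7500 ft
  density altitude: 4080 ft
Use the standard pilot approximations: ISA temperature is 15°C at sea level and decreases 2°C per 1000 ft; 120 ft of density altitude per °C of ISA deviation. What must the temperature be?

-28.5°C

Density altitude − pressure altitude = 4080 − 7500 = -3420 ft.
At 120 ft/°C that is an ISA deviation of -3420/120 = -28.5°C.
ISA temperature at 7500 ft = 15 − 2 × (7500/1000) = 0°C.
OAT = ISA + deviation = 0 + (-28.5) = -28.5°C.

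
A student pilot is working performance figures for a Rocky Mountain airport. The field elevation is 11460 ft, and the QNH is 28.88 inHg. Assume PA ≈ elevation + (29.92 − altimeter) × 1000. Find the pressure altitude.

Pressure correction = (29.92 − 28.88) × 1000 = +1040 ft.
Pressure altitude = 11460 + (+1040) = 12500 ft.

12500 ft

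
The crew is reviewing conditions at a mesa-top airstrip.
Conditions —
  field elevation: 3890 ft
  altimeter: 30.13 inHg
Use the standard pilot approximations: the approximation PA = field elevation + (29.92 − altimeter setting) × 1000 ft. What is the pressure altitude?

3680 ft

Pressure correction = (29.92 − 30.13) × 1000 = -210 ft.
Pressure altitude = 3890 + (-210) = 3680 ft.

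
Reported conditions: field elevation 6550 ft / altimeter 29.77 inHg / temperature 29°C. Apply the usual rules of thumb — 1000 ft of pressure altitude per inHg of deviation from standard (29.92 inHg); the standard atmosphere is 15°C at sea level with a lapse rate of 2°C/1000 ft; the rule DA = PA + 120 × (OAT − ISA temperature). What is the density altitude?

9988 ft

Pressure altitude = 6550 + (29.92 − 29.77) × 1000 = 6550 + (+150) = 6700 ft.
ISA temperature at 6700 ft = 15 − 2 × (6700/1000) = 1.6°C.
ISA deviation = 29 − 1.6 = +27.4°C.
Density altitude = 6700 + 120 × (27.4) = 9988 ft.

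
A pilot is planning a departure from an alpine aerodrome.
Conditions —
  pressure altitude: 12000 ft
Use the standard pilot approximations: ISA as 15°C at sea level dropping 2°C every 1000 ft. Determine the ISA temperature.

-9°C

ISA temperature = 15 − 2 × (12000/1000) = 15 − 24 = -9°C.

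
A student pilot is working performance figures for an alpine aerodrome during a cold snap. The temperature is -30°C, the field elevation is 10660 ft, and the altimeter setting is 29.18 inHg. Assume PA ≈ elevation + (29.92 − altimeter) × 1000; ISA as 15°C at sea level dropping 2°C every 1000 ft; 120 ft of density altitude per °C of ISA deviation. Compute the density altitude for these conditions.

Pressure altitude = 10660 + (29.92 − 29.18) × 1000 = 10660 + (+740) = 11400 ft.
ISA temperature at 11400 ft = 15 − 2 × (11400/1000) = -7.8°C.
ISA deviation = -30 − (-7.8) = -22.2°C.
Density altitude = 11400 + 120 × (-22.2) = 8736 ft.

8736 ft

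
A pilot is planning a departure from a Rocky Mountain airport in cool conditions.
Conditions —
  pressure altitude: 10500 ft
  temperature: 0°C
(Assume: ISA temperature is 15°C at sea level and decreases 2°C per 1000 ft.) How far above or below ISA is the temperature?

ISA+6°C

ISA temperature at 10500 ft = 15 − 2 × (10500/1000) = -6°C.
Deviation = OAT − ISA = 0 − (-6) = +6°C.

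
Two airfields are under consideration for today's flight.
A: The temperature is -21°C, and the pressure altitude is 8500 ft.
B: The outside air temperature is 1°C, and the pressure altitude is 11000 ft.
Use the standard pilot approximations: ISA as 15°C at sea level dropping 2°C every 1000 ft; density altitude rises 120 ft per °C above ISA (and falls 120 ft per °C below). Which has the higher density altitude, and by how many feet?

B by 5740 ft

A: ISA temp = -2°C, deviation -19°C, DA = 8500 + 120 × (-19) = 6220 ft.
B: ISA temp = -7°C, deviation +8°C, DA = 11000 + 120 × 8 = 11960 ft.
B is higher by 11960 − 6220 = 5740 ft.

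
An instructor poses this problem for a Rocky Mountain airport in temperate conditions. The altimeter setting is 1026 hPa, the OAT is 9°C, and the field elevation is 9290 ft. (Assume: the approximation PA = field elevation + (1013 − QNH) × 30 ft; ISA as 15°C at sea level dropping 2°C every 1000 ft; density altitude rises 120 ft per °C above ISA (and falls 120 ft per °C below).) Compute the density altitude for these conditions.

10316 ft

Pressure altitude = 9290 + (1013 − 1026) × 30 = 9290 + (-390) = 8900 ft.
ISA temperature at 8900 ft = 15 − 2 × (8900/1000) = -2.8°C.
ISA deviation = 9 − (-2.8) = +11.8°C.
Density altitude = 8900 + 120 × (11.8) = 10316 ft.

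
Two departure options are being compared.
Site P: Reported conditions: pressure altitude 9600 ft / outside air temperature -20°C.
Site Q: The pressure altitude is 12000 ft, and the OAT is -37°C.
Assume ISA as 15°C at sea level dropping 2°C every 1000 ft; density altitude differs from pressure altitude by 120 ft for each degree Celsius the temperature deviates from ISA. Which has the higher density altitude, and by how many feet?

Site P: ISA temp = -4.2°C, deviation -15.8°C, DA = 9600 + 120 × (-15.8) = 7704 ft.
Site Q: ISA temp = -9°C, deviation -28°C, DA = 12000 + 120 × (-28) = 8640 ft.
Site Q is higher by 8640 − 7704 = 936 ft.

Site Q by 936 ft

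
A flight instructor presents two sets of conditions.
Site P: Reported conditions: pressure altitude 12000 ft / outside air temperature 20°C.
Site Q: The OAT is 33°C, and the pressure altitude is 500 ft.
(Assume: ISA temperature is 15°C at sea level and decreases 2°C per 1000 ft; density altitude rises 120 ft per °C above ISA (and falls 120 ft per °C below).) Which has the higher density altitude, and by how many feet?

Site P by 12700 ft

Site P: ISA temp = -9°C, deviation +29°C, DA = 12000 + 120 × 29 = 15480 ft.
Site Q: ISA temp = 14°C, deviation +19°C, DA = 500 + 120 × 19 = 2780 ft.
Site P is higher by 15480 − 2780 = 12700 ft.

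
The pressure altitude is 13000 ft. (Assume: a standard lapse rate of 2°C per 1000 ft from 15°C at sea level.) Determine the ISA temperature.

-11°C

ISA temperature = 15 − 2 × (13000/1000) = 15 − 26 = -11°C.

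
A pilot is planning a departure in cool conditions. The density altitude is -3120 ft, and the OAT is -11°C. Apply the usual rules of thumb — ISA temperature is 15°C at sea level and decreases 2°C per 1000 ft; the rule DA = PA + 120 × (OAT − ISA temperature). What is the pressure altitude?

0 ft

DA = PA + 120 × (OAT − (15 − 2·PA/1000)) = PA + 120·OAT − 1800 + 0.24·PA = 1.24·PA + 120·OAT − 1800.
So 1.24·PA = -3120 − 120 × (-11) + 1800 = 0.
PA = 0 / 1.24 = 0 ft.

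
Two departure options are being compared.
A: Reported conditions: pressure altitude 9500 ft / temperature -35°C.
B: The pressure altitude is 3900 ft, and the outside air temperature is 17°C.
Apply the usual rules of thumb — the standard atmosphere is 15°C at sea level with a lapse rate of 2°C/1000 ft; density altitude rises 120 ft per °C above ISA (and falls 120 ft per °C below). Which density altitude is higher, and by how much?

A by 704 ft

A: ISA temp = -4°C, deviation -31°C, DA = 9500 + 120 × (-31) = 5780 ft.
B: ISA temp = 7.2°C, deviation +9.8°C, DA = 3900 + 120 × 9.8 = 5076 ft.
A is higher by 5780 − 5076 = 704 ft.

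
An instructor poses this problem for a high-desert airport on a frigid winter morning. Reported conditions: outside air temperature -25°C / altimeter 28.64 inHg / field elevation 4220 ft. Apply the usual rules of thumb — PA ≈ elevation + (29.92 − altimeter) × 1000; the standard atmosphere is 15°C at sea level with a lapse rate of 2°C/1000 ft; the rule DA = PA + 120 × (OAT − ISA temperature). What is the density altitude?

Pressure altitude = 4220 + (29.92 − 28.64) × 1000 = 4220 + (+1280) = 5500 ft.
ISA temperature at 5500 ft = 15 − 2 × (5500/1000) = 4°C.
ISA deviation = -25 − 4 = -29°C.
Density altitude = 5500 + 120 × (-29) = 2020 ft.

2020 ft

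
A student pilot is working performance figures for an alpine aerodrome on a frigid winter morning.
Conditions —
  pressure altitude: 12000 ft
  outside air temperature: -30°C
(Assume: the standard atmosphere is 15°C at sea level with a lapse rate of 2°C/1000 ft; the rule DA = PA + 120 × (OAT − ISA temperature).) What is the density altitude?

ISA temperature at 12000 ft = 15 − 2 × (12000/1000) = -9°C.
ISA deviation = -30 − (-9) = -21°C.
Density altitude = 12000 + 120 × (-21) = 12000 + (-2520) = 9480 ft.

9480 ft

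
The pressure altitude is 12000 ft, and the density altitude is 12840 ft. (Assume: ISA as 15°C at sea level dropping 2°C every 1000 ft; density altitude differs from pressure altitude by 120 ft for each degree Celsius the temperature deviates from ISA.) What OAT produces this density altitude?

-2°C

Density altitude − pressure altitude = 12840 − 12000 = +840 ft.
At 120 ft/°C that is an ISA deviation of 840/120 = +7°C.
ISA temperature at 12000 ft = 15 − 2 × (12000/1000) = -9°C.
OAT = ISA + deviation = -9 + (+7) = -2°C.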